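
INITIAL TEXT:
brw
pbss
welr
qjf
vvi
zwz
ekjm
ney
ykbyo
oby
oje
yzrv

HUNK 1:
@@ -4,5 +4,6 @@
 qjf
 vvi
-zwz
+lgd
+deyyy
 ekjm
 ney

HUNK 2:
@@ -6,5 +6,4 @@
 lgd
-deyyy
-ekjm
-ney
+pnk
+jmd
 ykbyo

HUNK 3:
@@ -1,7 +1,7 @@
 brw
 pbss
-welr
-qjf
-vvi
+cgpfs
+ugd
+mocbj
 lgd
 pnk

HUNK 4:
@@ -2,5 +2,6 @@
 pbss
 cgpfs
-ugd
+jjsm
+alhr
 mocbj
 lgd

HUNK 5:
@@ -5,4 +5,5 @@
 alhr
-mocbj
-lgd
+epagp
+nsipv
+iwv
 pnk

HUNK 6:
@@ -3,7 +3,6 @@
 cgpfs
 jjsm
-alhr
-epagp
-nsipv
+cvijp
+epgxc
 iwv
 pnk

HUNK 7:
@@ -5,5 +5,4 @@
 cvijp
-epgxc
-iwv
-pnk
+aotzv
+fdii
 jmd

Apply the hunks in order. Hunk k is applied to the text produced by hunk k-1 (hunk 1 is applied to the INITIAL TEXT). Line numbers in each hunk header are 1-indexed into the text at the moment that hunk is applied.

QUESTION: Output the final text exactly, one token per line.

Answer: brw
pbss
cgpfs
jjsm
cvijp
aotzv
fdii
jmd
ykbyo
oby
oje
yzrv

Derivation:
Hunk 1: at line 4 remove [zwz] add [lgd,deyyy] -> 13 lines: brw pbss welr qjf vvi lgd deyyy ekjm ney ykbyo oby oje yzrv
Hunk 2: at line 6 remove [deyyy,ekjm,ney] add [pnk,jmd] -> 12 lines: brw pbss welr qjf vvi lgd pnk jmd ykbyo oby oje yzrv
Hunk 3: at line 1 remove [welr,qjf,vvi] add [cgpfs,ugd,mocbj] -> 12 lines: brw pbss cgpfs ugd mocbj lgd pnk jmd ykbyo oby oje yzrv
Hunk 4: at line 2 remove [ugd] add [jjsm,alhr] -> 13 lines: brw pbss cgpfs jjsm alhr mocbj lgd pnk jmd ykbyo oby oje yzrv
Hunk 5: at line 5 remove [mocbj,lgd] add [epagp,nsipv,iwv] -> 14 lines: brw pbss cgpfs jjsm alhr epagp nsipv iwv pnk jmd ykbyo oby oje yzrv
Hunk 6: at line 3 remove [alhr,epagp,nsipv] add [cvijp,epgxc] -> 13 lines: brw pbss cgpfs jjsm cvijp epgxc iwv pnk jmd ykbyo oby oje yzrv
Hunk 7: at line 5 remove [epgxc,iwv,pnk] add [aotzv,fdii] -> 12 lines: brw pbss cgpfs jjsm cvijp aotzv fdii jmd ykbyo oby oje yzrv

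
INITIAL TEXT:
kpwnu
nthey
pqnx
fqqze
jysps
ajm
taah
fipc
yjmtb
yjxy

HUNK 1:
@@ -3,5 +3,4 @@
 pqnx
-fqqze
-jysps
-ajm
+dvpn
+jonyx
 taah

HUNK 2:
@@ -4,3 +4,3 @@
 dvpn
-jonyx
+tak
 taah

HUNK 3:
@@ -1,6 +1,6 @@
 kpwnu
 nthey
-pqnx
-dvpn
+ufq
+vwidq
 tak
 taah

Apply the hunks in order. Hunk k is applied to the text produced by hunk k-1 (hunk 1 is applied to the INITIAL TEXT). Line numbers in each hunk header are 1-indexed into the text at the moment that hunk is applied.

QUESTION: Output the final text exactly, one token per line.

Hunk 1: at line 3 remove [fqqze,jysps,ajm] add [dvpn,jonyx] -> 9 lines: kpwnu nthey pqnx dvpn jonyx taah fipc yjmtb yjxy
Hunk 2: at line 4 remove [jonyx] add [tak] -> 9 lines: kpwnu nthey pqnx dvpn tak taah fipc yjmtb yjxy
Hunk 3: at line 1 remove [pqnx,dvpn] add [ufq,vwidq] -> 9 lines: kpwnu nthey ufq vwidq tak taah fipc yjmtb yjxy

Answer: kpwnu
nthey
ufq
vwidq
tak
taah
fipc
yjmtb
yjxy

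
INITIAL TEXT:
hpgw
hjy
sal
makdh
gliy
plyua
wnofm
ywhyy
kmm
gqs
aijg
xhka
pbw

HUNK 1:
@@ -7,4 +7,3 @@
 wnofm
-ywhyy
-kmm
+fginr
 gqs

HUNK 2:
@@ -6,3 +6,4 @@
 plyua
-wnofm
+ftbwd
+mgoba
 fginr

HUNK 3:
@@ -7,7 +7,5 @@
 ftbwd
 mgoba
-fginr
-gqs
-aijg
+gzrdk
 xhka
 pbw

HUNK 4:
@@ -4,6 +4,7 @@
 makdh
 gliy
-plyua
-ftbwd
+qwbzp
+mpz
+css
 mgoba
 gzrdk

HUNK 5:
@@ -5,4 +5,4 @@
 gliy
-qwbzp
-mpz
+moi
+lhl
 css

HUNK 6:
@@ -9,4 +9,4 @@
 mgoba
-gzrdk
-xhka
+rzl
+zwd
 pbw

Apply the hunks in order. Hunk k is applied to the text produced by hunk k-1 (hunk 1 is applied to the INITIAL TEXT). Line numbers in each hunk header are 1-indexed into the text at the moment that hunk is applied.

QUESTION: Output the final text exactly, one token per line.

Hunk 1: at line 7 remove [ywhyy,kmm] add [fginr] -> 12 lines: hpgw hjy sal makdh gliy plyua wnofm fginr gqs aijg xhka pbw
Hunk 2: at line 6 remove [wnofm] add [ftbwd,mgoba] -> 13 lines: hpgw hjy sal makdh gliy plyua ftbwd mgoba fginr gqs aijg xhka pbw
Hunk 3: at line 7 remove [fginr,gqs,aijg] add [gzrdk] -> 11 lines: hpgw hjy sal makdh gliy plyua ftbwd mgoba gzrdk xhka pbw
Hunk 4: at line 4 remove [plyua,ftbwd] add [qwbzp,mpz,css] -> 12 lines: hpgw hjy sal makdh gliy qwbzp mpz css mgoba gzrdk xhka pbw
Hunk 5: at line 5 remove [qwbzp,mpz] add [moi,lhl] -> 12 lines: hpgw hjy sal makdh gliy moi lhl css mgoba gzrdk xhka pbw
Hunk 6: at line 9 remove [gzrdk,xhka] add [rzl,zwd] -> 12 lines: hpgw hjy sal makdh gliy moi lhl css mgoba rzl zwd pbw

Answer: hpgw
hjy
sal
makdh
gliy
moi
lhl
css
mgoba
rzl
zwd
pbw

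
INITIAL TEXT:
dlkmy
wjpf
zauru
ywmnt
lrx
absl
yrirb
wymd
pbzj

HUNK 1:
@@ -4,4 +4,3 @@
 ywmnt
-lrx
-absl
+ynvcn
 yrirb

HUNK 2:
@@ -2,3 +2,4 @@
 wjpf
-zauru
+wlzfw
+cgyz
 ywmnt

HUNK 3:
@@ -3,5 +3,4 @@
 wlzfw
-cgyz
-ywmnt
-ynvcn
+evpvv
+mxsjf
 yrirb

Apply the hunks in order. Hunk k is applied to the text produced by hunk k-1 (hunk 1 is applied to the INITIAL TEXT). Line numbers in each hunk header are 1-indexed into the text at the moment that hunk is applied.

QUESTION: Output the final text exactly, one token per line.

Answer: dlkmy
wjpf
wlzfw
evpvv
mxsjf
yrirb
wymd
pbzj

Derivation:
Hunk 1: at line 4 remove [lrx,absl] add [ynvcn] -> 8 lines: dlkmy wjpf zauru ywmnt ynvcn yrirb wymd pbzj
Hunk 2: at line 2 remove [zauru] add [wlzfw,cgyz] -> 9 lines: dlkmy wjpf wlzfw cgyz ywmnt ynvcn yrirb wymd pbzj
Hunk 3: at line 3 remove [cgyz,ywmnt,ynvcn] add [evpvv,mxsjf] -> 8 lines: dlkmy wjpf wlzfw evpvv mxsjf yrirb wymd pbzj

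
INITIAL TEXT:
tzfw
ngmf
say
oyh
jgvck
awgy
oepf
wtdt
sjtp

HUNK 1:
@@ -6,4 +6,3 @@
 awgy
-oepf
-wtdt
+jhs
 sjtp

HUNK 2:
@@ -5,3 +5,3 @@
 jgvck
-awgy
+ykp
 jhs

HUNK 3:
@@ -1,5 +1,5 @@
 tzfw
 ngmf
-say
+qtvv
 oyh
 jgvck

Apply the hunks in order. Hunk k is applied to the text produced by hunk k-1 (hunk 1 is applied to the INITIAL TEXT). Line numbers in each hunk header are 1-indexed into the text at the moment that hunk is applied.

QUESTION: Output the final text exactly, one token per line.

Hunk 1: at line 6 remove [oepf,wtdt] add [jhs] -> 8 lines: tzfw ngmf say oyh jgvck awgy jhs sjtp
Hunk 2: at line 5 remove [awgy] add [ykp] -> 8 lines: tzfw ngmf say oyh jgvck ykp jhs sjtp
Hunk 3: at line 1 remove [say] add [qtvv] -> 8 lines: tzfw ngmf qtvv oyh jgvck ykp jhs sjtp

Answer: tzfw
ngmf
qtvv
oyh
jgvck
ykp
jhs
sjtp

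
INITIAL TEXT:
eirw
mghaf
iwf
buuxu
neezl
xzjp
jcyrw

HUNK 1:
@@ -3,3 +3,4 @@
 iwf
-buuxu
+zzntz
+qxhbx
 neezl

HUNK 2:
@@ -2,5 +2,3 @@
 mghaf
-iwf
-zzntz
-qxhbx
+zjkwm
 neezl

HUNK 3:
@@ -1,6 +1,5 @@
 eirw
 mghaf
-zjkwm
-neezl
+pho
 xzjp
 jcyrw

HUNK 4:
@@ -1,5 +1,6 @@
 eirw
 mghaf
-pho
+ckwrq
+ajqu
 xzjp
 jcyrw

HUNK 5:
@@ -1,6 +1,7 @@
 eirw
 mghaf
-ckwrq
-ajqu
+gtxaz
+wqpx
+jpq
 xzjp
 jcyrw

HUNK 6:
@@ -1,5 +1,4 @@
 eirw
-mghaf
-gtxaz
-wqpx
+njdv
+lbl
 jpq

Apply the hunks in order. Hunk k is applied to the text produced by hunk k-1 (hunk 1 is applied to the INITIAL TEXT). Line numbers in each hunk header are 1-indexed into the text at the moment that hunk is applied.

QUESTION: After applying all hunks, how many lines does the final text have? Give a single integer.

Hunk 1: at line 3 remove [buuxu] add [zzntz,qxhbx] -> 8 lines: eirw mghaf iwf zzntz qxhbx neezl xzjp jcyrw
Hunk 2: at line 2 remove [iwf,zzntz,qxhbx] add [zjkwm] -> 6 lines: eirw mghaf zjkwm neezl xzjp jcyrw
Hunk 3: at line 1 remove [zjkwm,neezl] add [pho] -> 5 lines: eirw mghaf pho xzjp jcyrw
Hunk 4: at line 1 remove [pho] add [ckwrq,ajqu] -> 6 lines: eirw mghaf ckwrq ajqu xzjp jcyrw
Hunk 5: at line 1 remove [ckwrq,ajqu] add [gtxaz,wqpx,jpq] -> 7 lines: eirw mghaf gtxaz wqpx jpq xzjp jcyrw
Hunk 6: at line 1 remove [mghaf,gtxaz,wqpx] add [njdv,lbl] -> 6 lines: eirw njdv lbl jpq xzjp jcyrw
Final line count: 6

Answer: 6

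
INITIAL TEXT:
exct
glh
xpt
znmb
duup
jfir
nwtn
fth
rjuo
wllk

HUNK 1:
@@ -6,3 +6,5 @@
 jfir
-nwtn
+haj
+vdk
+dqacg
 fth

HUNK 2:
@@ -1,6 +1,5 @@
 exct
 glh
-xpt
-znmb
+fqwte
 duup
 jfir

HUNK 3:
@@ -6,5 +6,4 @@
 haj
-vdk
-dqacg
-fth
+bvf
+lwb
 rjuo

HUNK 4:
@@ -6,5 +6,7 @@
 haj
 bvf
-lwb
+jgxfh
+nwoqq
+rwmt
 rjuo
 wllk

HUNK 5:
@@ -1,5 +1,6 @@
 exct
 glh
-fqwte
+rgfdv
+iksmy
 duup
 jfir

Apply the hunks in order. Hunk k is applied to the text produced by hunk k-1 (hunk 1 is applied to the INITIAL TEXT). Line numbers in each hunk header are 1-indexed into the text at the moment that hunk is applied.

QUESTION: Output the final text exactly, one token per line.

Answer: exct
glh
rgfdv
iksmy
duup
jfir
haj
bvf
jgxfh
nwoqq
rwmt
rjuo
wllk

Derivation:
Hunk 1: at line 6 remove [nwtn] add [haj,vdk,dqacg] -> 12 lines: exct glh xpt znmb duup jfir haj vdk dqacg fth rjuo wllk
Hunk 2: at line 1 remove [xpt,znmb] add [fqwte] -> 11 lines: exct glh fqwte duup jfir haj vdk dqacg fth rjuo wllk
Hunk 3: at line 6 remove [vdk,dqacg,fth] add [bvf,lwb] -> 10 lines: exct glh fqwte duup jfir haj bvf lwb rjuo wllk
Hunk 4: at line 6 remove [lwb] add [jgxfh,nwoqq,rwmt] -> 12 lines: exct glh fqwte duup jfir haj bvf jgxfh nwoqq rwmt rjuo wllk
Hunk 5: at line 1 remove [fqwte] add [rgfdv,iksmy] -> 13 lines: exct glh rgfdv iksmy duup jfir haj bvf jgxfh nwoqq rwmt rjuo wllk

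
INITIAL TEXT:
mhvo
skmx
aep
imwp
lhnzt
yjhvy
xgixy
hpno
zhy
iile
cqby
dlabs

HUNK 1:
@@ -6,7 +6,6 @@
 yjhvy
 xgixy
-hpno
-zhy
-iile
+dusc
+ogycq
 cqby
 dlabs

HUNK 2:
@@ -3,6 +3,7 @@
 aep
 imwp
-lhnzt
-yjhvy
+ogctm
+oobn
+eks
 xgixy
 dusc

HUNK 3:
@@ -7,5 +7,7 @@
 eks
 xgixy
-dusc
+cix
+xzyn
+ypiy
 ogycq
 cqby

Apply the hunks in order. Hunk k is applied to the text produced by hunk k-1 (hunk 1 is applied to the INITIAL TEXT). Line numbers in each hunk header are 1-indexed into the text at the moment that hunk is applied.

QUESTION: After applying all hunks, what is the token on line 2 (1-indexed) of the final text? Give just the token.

Hunk 1: at line 6 remove [hpno,zhy,iile] add [dusc,ogycq] -> 11 lines: mhvo skmx aep imwp lhnzt yjhvy xgixy dusc ogycq cqby dlabs
Hunk 2: at line 3 remove [lhnzt,yjhvy] add [ogctm,oobn,eks] -> 12 lines: mhvo skmx aep imwp ogctm oobn eks xgixy dusc ogycq cqby dlabs
Hunk 3: at line 7 remove [dusc] add [cix,xzyn,ypiy] -> 14 lines: mhvo skmx aep imwp ogctm oobn eks xgixy cix xzyn ypiy ogycq cqby dlabs
Final line 2: skmx

Answer: skmx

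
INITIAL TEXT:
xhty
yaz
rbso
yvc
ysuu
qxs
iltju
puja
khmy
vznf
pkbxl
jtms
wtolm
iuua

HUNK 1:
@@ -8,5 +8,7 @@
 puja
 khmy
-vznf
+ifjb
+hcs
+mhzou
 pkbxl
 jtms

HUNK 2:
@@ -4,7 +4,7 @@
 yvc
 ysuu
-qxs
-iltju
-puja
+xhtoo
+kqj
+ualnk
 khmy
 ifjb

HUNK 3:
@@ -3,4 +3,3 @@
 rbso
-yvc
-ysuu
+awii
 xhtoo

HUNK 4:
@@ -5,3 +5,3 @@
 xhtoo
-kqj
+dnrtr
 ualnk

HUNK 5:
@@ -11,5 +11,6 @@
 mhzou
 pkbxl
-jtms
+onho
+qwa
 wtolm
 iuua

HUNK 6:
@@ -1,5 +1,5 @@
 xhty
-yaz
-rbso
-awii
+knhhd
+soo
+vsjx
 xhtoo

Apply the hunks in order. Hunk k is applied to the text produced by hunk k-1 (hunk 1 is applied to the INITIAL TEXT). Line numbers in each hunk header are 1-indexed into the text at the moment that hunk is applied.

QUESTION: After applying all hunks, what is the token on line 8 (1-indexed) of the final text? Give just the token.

Answer: khmy

Derivation:
Hunk 1: at line 8 remove [vznf] add [ifjb,hcs,mhzou] -> 16 lines: xhty yaz rbso yvc ysuu qxs iltju puja khmy ifjb hcs mhzou pkbxl jtms wtolm iuua
Hunk 2: at line 4 remove [qxs,iltju,puja] add [xhtoo,kqj,ualnk] -> 16 lines: xhty yaz rbso yvc ysuu xhtoo kqj ualnk khmy ifjb hcs mhzou pkbxl jtms wtolm iuua
Hunk 3: at line 3 remove [yvc,ysuu] add [awii] -> 15 lines: xhty yaz rbso awii xhtoo kqj ualnk khmy ifjb hcs mhzou pkbxl jtms wtolm iuua
Hunk 4: at line 5 remove [kqj] add [dnrtr] -> 15 lines: xhty yaz rbso awii xhtoo dnrtr ualnk khmy ifjb hcs mhzou pkbxl jtms wtolm iuua
Hunk 5: at line 11 remove [jtms] add [onho,qwa] -> 16 lines: xhty yaz rbso awii xhtoo dnrtr ualnk khmy ifjb hcs mhzou pkbxl onho qwa wtolm iuua
Hunk 6: at line 1 remove [yaz,rbso,awii] add [knhhd,soo,vsjx] -> 16 lines: xhty knhhd soo vsjx xhtoo dnrtr ualnk khmy ifjb hcs mhzou pkbxl onho qwa wtolm iuua
Final line 8: khmy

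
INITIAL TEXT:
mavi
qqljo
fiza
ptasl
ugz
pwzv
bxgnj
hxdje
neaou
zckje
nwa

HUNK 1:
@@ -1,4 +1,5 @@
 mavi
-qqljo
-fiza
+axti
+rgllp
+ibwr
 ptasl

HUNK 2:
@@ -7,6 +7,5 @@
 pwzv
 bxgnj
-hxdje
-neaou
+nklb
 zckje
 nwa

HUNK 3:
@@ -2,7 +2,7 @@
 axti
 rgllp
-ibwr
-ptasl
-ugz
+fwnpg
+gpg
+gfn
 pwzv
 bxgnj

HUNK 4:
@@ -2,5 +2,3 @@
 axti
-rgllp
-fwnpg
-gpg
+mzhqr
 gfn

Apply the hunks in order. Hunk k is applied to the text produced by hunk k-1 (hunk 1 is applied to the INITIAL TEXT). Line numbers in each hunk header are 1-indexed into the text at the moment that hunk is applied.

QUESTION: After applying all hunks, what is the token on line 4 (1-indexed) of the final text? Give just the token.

Hunk 1: at line 1 remove [qqljo,fiza] add [axti,rgllp,ibwr] -> 12 lines: mavi axti rgllp ibwr ptasl ugz pwzv bxgnj hxdje neaou zckje nwa
Hunk 2: at line 7 remove [hxdje,neaou] add [nklb] -> 11 lines: mavi axti rgllp ibwr ptasl ugz pwzv bxgnj nklb zckje nwa
Hunk 3: at line 2 remove [ibwr,ptasl,ugz] add [fwnpg,gpg,gfn] -> 11 lines: mavi axti rgllp fwnpg gpg gfn pwzv bxgnj nklb zckje nwa
Hunk 4: at line 2 remove [rgllp,fwnpg,gpg] add [mzhqr] -> 9 lines: mavi axti mzhqr gfn pwzv bxgnj nklb zckje nwa
Final line 4: gfn

Answer: gfn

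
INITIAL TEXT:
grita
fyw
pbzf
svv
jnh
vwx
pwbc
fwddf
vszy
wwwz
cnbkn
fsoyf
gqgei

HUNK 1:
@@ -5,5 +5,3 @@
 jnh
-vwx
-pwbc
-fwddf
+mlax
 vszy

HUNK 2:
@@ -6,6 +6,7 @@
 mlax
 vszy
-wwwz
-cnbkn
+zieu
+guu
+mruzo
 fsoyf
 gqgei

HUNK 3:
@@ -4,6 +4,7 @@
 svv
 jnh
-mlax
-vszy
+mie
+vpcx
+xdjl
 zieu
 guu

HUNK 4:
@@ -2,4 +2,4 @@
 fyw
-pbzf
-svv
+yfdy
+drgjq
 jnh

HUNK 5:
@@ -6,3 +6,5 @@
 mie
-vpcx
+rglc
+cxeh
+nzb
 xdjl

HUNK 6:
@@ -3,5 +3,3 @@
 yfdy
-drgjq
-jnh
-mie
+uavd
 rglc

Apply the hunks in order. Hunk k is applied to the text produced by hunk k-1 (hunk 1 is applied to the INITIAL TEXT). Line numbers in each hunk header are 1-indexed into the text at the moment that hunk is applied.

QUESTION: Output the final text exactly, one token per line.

Answer: grita
fyw
yfdy
uavd
rglc
cxeh
nzb
xdjl
zieu
guu
mruzo
fsoyf
gqgei

Derivation:
Hunk 1: at line 5 remove [vwx,pwbc,fwddf] add [mlax] -> 11 lines: grita fyw pbzf svv jnh mlax vszy wwwz cnbkn fsoyf gqgei
Hunk 2: at line 6 remove [wwwz,cnbkn] add [zieu,guu,mruzo] -> 12 lines: grita fyw pbzf svv jnh mlax vszy zieu guu mruzo fsoyf gqgei
Hunk 3: at line 4 remove [mlax,vszy] add [mie,vpcx,xdjl] -> 13 lines: grita fyw pbzf svv jnh mie vpcx xdjl zieu guu mruzo fsoyf gqgei
Hunk 4: at line 2 remove [pbzf,svv] add [yfdy,drgjq] -> 13 lines: grita fyw yfdy drgjq jnh mie vpcx xdjl zieu guu mruzo fsoyf gqgei
Hunk 5: at line 6 remove [vpcx] add [rglc,cxeh,nzb] -> 15 lines: grita fyw yfdy drgjq jnh mie rglc cxeh nzb xdjl zieu guu mruzo fsoyf gqgei
Hunk 6: at line 3 remove [drgjq,jnh,mie] add [uavd] -> 13 lines: grita fyw yfdy uavd rglc cxeh nzb xdjl zieu guu mruzo fsoyf gqgei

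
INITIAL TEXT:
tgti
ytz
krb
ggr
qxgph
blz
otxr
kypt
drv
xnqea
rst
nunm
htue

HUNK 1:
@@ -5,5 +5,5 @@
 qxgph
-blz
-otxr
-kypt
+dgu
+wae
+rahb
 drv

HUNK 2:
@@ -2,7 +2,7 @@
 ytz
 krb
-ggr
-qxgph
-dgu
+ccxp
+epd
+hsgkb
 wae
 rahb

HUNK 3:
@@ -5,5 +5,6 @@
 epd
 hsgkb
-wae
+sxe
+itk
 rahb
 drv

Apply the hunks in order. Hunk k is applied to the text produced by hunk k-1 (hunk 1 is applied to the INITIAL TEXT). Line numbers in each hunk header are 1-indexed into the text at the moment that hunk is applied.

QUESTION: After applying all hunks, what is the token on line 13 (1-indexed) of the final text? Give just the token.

Hunk 1: at line 5 remove [blz,otxr,kypt] add [dgu,wae,rahb] -> 13 lines: tgti ytz krb ggr qxgph dgu wae rahb drv xnqea rst nunm htue
Hunk 2: at line 2 remove [ggr,qxgph,dgu] add [ccxp,epd,hsgkb] -> 13 lines: tgti ytz krb ccxp epd hsgkb wae rahb drv xnqea rst nunm htue
Hunk 3: at line 5 remove [wae] add [sxe,itk] -> 14 lines: tgti ytz krb ccxp epd hsgkb sxe itk rahb drv xnqea rst nunm htue
Final line 13: nunm

Answer: nunm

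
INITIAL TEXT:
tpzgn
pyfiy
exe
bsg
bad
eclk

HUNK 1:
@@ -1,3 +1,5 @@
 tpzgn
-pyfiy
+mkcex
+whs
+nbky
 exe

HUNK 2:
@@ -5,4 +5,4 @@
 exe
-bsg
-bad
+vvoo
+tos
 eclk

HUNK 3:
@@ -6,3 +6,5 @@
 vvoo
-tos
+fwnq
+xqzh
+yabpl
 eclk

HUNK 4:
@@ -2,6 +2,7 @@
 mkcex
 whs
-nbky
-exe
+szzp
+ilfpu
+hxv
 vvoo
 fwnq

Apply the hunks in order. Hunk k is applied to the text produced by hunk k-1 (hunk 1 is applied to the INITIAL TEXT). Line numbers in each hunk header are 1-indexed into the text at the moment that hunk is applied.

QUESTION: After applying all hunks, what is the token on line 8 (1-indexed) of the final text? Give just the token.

Answer: fwnq

Derivation:
Hunk 1: at line 1 remove [pyfiy] add [mkcex,whs,nbky] -> 8 lines: tpzgn mkcex whs nbky exe bsg bad eclk
Hunk 2: at line 5 remove [bsg,bad] add [vvoo,tos] -> 8 lines: tpzgn mkcex whs nbky exe vvoo tos eclk
Hunk 3: at line 6 remove [tos] add [fwnq,xqzh,yabpl] -> 10 lines: tpzgn mkcex whs nbky exe vvoo fwnq xqzh yabpl eclk
Hunk 4: at line 2 remove [nbky,exe] add [szzp,ilfpu,hxv] -> 11 lines: tpzgn mkcex whs szzp ilfpu hxv vvoo fwnq xqzh yabpl eclk
Final line 8: fwnq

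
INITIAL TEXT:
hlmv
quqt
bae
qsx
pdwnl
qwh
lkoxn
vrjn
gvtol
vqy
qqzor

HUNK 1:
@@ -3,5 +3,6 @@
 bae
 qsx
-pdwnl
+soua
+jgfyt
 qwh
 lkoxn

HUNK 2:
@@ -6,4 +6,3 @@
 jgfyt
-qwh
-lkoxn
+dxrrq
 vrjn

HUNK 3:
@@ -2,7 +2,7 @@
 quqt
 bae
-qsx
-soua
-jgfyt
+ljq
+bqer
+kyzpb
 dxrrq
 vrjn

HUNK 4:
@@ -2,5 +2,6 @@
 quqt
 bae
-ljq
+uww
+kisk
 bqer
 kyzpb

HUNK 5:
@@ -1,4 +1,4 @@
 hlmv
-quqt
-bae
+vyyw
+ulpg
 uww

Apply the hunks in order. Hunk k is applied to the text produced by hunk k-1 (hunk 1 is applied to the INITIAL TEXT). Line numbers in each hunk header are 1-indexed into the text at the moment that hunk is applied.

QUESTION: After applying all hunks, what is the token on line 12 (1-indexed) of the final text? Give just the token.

Answer: qqzor

Derivation:
Hunk 1: at line 3 remove [pdwnl] add [soua,jgfyt] -> 12 lines: hlmv quqt bae qsx soua jgfyt qwh lkoxn vrjn gvtol vqy qqzor
Hunk 2: at line 6 remove [qwh,lkoxn] add [dxrrq] -> 11 lines: hlmv quqt bae qsx soua jgfyt dxrrq vrjn gvtol vqy qqzor
Hunk 3: at line 2 remove [qsx,soua,jgfyt] add [ljq,bqer,kyzpb] -> 11 lines: hlmv quqt bae ljq bqer kyzpb dxrrq vrjn gvtol vqy qqzor
Hunk 4: at line 2 remove [ljq] add [uww,kisk] -> 12 lines: hlmv quqt bae uww kisk bqer kyzpb dxrrq vrjn gvtol vqy qqzor
Hunk 5: at line 1 remove [quqt,bae] add [vyyw,ulpg] -> 12 lines: hlmv vyyw ulpg uww kisk bqer kyzpb dxrrq vrjn gvtol vqy qqzor
Final line 12: qqzor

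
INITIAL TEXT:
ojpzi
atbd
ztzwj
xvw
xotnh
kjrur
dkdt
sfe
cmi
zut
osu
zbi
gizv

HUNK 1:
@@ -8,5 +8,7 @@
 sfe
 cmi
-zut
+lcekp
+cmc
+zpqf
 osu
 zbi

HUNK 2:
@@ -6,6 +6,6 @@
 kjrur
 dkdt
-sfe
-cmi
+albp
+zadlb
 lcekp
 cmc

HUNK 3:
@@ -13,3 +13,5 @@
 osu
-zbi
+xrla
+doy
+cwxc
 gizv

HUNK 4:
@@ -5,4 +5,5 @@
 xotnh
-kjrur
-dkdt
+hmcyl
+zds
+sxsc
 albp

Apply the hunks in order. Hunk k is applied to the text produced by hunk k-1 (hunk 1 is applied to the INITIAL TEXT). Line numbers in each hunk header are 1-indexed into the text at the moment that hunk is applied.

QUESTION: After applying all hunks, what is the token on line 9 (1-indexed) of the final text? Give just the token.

Answer: albp

Derivation:
Hunk 1: at line 8 remove [zut] add [lcekp,cmc,zpqf] -> 15 lines: ojpzi atbd ztzwj xvw xotnh kjrur dkdt sfe cmi lcekp cmc zpqf osu zbi gizv
Hunk 2: at line 6 remove [sfe,cmi] add [albp,zadlb] -> 15 lines: ojpzi atbd ztzwj xvw xotnh kjrur dkdt albp zadlb lcekp cmc zpqf osu zbi gizv
Hunk 3: at line 13 remove [zbi] add [xrla,doy,cwxc] -> 17 lines: ojpzi atbd ztzwj xvw xotnh kjrur dkdt albp zadlb lcekp cmc zpqf osu xrla doy cwxc gizv
Hunk 4: at line 5 remove [kjrur,dkdt] add [hmcyl,zds,sxsc] -> 18 lines: ojpzi atbd ztzwj xvw xotnh hmcyl zds sxsc albp zadlb lcekp cmc zpqf osu xrla doy cwxc gizv
Final line 9: albp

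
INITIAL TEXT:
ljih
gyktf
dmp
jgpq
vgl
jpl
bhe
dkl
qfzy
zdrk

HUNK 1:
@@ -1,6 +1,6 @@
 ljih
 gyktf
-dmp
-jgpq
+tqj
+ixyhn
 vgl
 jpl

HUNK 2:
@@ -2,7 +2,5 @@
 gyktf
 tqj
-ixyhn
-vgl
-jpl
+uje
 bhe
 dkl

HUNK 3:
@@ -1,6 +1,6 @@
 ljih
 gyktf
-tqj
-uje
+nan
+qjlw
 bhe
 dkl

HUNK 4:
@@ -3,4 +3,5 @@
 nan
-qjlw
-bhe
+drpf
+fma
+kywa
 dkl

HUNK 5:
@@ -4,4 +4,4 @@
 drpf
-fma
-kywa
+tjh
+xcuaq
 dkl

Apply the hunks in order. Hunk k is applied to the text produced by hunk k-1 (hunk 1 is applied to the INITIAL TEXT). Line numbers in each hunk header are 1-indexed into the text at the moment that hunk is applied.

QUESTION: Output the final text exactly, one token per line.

Answer: ljih
gyktf
nan
drpf
tjh
xcuaq
dkl
qfzy
zdrk

Derivation:
Hunk 1: at line 1 remove [dmp,jgpq] add [tqj,ixyhn] -> 10 lines: ljih gyktf tqj ixyhn vgl jpl bhe dkl qfzy zdrk
Hunk 2: at line 2 remove [ixyhn,vgl,jpl] add [uje] -> 8 lines: ljih gyktf tqj uje bhe dkl qfzy zdrk
Hunk 3: at line 1 remove [tqj,uje] add [nan,qjlw] -> 8 lines: ljih gyktf nan qjlw bhe dkl qfzy zdrk
Hunk 4: at line 3 remove [qjlw,bhe] add [drpf,fma,kywa] -> 9 lines: ljih gyktf nan drpf fma kywa dkl qfzy zdrk
Hunk 5: at line 4 remove [fma,kywa] add [tjh,xcuaq] -> 9 lines: ljih gyktf nan drpf tjh xcuaq dkl qfzy zdrk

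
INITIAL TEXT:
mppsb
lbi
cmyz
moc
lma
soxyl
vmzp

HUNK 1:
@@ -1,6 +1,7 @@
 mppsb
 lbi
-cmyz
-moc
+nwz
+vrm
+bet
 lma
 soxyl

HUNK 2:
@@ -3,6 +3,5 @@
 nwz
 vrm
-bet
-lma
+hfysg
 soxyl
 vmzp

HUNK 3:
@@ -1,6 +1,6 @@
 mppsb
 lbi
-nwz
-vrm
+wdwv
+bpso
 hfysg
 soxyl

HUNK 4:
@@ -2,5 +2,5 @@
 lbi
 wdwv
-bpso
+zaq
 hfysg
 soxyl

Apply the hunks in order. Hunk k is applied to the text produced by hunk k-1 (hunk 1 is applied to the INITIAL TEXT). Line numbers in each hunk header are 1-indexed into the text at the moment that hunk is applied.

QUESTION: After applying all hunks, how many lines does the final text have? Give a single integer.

Answer: 7

Derivation:
Hunk 1: at line 1 remove [cmyz,moc] add [nwz,vrm,bet] -> 8 lines: mppsb lbi nwz vrm bet lma soxyl vmzp
Hunk 2: at line 3 remove [bet,lma] add [hfysg] -> 7 lines: mppsb lbi nwz vrm hfysg soxyl vmzp
Hunk 3: at line 1 remove [nwz,vrm] add [wdwv,bpso] -> 7 lines: mppsb lbi wdwv bpso hfysg soxyl vmzp
Hunk 4: at line 2 remove [bpso] add [zaq] -> 7 lines: mppsb lbi wdwv zaq hfysg soxyl vmzp
Final line count: 7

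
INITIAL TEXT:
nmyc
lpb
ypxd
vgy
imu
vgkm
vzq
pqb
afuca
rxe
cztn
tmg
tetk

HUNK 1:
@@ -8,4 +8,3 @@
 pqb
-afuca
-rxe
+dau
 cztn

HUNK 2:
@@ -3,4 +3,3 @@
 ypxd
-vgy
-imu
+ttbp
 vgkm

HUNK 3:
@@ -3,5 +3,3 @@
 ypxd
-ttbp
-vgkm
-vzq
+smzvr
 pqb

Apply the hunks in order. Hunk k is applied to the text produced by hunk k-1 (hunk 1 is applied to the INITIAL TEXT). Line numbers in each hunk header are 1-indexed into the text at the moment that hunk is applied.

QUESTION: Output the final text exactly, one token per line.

Answer: nmyc
lpb
ypxd
smzvr
pqb
dau
cztn
tmg
tetk

Derivation:
Hunk 1: at line 8 remove [afuca,rxe] add [dau] -> 12 lines: nmyc lpb ypxd vgy imu vgkm vzq pqb dau cztn tmg tetk
Hunk 2: at line 3 remove [vgy,imu] add [ttbp] -> 11 lines: nmyc lpb ypxd ttbp vgkm vzq pqb dau cztn tmg tetk
Hunk 3: at line 3 remove [ttbp,vgkm,vzq] add [smzvr] -> 9 lines: nmyc lpb ypxd smzvr pqb dau cztn tmg tetk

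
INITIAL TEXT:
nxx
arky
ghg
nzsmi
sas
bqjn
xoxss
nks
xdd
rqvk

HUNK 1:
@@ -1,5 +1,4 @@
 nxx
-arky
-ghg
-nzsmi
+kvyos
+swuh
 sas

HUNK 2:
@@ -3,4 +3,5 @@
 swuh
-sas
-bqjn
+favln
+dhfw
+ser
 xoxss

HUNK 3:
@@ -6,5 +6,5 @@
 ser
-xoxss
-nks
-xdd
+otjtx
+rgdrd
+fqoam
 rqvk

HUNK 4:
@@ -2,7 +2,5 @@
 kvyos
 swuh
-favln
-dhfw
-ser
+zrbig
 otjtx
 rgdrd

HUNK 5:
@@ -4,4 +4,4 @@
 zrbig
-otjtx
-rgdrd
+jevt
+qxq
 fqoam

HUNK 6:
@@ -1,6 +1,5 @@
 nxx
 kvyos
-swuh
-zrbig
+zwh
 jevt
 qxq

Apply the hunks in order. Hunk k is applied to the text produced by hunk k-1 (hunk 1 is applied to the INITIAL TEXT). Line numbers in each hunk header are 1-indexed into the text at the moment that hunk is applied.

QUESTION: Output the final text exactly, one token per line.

Answer: nxx
kvyos
zwh
jevt
qxq
fqoam
rqvk

Derivation:
Hunk 1: at line 1 remove [arky,ghg,nzsmi] add [kvyos,swuh] -> 9 lines: nxx kvyos swuh sas bqjn xoxss nks xdd rqvk
Hunk 2: at line 3 remove [sas,bqjn] add [favln,dhfw,ser] -> 10 lines: nxx kvyos swuh favln dhfw ser xoxss nks xdd rqvk
Hunk 3: at line 6 remove [xoxss,nks,xdd] add [otjtx,rgdrd,fqoam] -> 10 lines: nxx kvyos swuh favln dhfw ser otjtx rgdrd fqoam rqvk
Hunk 4: at line 2 remove [favln,dhfw,ser] add [zrbig] -> 8 lines: nxx kvyos swuh zrbig otjtx rgdrd fqoam rqvk
Hunk 5: at line 4 remove [otjtx,rgdrd] add [jevt,qxq] -> 8 lines: nxx kvyos swuh zrbig jevt qxq fqoam rqvk
Hunk 6: at line 1 remove [swuh,zrbig] add [zwh] -> 7 lines: nxx kvyos zwh jevt qxq fqoam rqvk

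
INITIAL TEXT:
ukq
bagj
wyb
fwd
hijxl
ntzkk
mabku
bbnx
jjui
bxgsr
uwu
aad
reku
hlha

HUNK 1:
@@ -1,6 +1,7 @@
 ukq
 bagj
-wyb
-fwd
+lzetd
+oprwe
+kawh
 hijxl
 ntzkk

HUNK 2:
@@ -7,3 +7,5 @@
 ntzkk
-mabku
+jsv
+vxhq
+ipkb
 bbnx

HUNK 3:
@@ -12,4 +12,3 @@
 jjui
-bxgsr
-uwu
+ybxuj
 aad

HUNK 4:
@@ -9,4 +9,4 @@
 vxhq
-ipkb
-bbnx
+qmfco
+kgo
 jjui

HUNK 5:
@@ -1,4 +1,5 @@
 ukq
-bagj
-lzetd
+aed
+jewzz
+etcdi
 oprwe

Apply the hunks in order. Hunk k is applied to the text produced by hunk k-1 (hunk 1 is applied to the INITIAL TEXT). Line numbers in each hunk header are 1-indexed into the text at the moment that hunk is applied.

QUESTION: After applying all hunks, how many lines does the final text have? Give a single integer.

Answer: 17

Derivation:
Hunk 1: at line 1 remove [wyb,fwd] add [lzetd,oprwe,kawh] -> 15 lines: ukq bagj lzetd oprwe kawh hijxl ntzkk mabku bbnx jjui bxgsr uwu aad reku hlha
Hunk 2: at line 7 remove [mabku] add [jsv,vxhq,ipkb] -> 17 lines: ukq bagj lzetd oprwe kawh hijxl ntzkk jsv vxhq ipkb bbnx jjui bxgsr uwu aad reku hlha
Hunk 3: at line 12 remove [bxgsr,uwu] add [ybxuj] -> 16 lines: ukq bagj lzetd oprwe kawh hijxl ntzkk jsv vxhq ipkb bbnx jjui ybxuj aad reku hlha
Hunk 4: at line 9 remove [ipkb,bbnx] add [qmfco,kgo] -> 16 lines: ukq bagj lzetd oprwe kawh hijxl ntzkk jsv vxhq qmfco kgo jjui ybxuj aad reku hlha
Hunk 5: at line 1 remove [bagj,lzetd] add [aed,jewzz,etcdi] -> 17 lines: ukq aed jewzz etcdi oprwe kawh hijxl ntzkk jsv vxhq qmfco kgo jjui ybxuj aad reku hlha
Final line count: 17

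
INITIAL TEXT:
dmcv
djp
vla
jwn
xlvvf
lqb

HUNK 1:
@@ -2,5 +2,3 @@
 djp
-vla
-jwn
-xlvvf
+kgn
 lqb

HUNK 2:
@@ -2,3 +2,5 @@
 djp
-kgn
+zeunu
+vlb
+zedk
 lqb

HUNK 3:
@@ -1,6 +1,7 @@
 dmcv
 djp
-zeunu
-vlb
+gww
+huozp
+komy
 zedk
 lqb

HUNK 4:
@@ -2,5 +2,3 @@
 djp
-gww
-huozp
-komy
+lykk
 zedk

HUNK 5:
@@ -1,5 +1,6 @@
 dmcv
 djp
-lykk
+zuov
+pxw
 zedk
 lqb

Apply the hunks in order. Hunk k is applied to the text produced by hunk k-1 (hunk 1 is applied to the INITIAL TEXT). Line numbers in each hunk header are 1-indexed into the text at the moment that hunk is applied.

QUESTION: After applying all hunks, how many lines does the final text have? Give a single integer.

Hunk 1: at line 2 remove [vla,jwn,xlvvf] add [kgn] -> 4 lines: dmcv djp kgn lqb
Hunk 2: at line 2 remove [kgn] add [zeunu,vlb,zedk] -> 6 lines: dmcv djp zeunu vlb zedk lqb
Hunk 3: at line 1 remove [zeunu,vlb] add [gww,huozp,komy] -> 7 lines: dmcv djp gww huozp komy zedk lqb
Hunk 4: at line 2 remove [gww,huozp,komy] add [lykk] -> 5 lines: dmcv djp lykk zedk lqb
Hunk 5: at line 1 remove [lykk] add [zuov,pxw] -> 6 lines: dmcv djp zuov pxw zedk lqb
Final line count: 6

Answer: 6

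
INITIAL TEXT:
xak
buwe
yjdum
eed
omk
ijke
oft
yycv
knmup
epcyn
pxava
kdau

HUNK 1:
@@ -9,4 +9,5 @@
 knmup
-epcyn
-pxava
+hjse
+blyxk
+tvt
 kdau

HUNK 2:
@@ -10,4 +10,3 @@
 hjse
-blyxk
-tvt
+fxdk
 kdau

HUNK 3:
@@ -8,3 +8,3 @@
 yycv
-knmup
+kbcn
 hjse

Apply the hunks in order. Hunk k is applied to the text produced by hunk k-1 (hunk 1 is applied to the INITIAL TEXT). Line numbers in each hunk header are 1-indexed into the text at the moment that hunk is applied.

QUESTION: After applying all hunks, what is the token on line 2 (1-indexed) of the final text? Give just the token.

Hunk 1: at line 9 remove [epcyn,pxava] add [hjse,blyxk,tvt] -> 13 lines: xak buwe yjdum eed omk ijke oft yycv knmup hjse blyxk tvt kdau
Hunk 2: at line 10 remove [blyxk,tvt] add [fxdk] -> 12 lines: xak buwe yjdum eed omk ijke oft yycv knmup hjse fxdk kdau
Hunk 3: at line 8 remove [knmup] add [kbcn] -> 12 lines: xak buwe yjdum eed omk ijke oft yycv kbcn hjse fxdk kdau
Final line 2: buwe

Answer: buwe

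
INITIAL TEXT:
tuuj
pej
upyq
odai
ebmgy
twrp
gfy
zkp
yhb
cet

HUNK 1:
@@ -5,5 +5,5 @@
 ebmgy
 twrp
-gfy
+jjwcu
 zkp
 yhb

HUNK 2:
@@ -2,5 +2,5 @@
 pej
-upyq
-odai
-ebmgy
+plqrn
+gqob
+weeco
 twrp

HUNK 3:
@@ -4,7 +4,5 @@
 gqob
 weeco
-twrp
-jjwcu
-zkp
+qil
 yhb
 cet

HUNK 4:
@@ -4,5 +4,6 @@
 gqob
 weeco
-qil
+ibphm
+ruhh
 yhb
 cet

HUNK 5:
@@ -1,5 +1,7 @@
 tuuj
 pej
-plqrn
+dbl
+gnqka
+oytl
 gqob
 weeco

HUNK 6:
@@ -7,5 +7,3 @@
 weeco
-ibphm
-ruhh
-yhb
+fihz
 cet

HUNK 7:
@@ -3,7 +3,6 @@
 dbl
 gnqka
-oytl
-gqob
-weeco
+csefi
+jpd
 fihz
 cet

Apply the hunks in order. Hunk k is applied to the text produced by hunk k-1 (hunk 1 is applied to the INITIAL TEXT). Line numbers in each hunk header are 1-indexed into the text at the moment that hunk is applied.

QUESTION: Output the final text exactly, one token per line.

Answer: tuuj
pej
dbl
gnqka
csefi
jpd
fihz
cet

Derivation:
Hunk 1: at line 5 remove [gfy] add [jjwcu] -> 10 lines: tuuj pej upyq odai ebmgy twrp jjwcu zkp yhb cet
Hunk 2: at line 2 remove [upyq,odai,ebmgy] add [plqrn,gqob,weeco] -> 10 lines: tuuj pej plqrn gqob weeco twrp jjwcu zkp yhb cet
Hunk 3: at line 4 remove [twrp,jjwcu,zkp] add [qil] -> 8 lines: tuuj pej plqrn gqob weeco qil yhb cet
Hunk 4: at line 4 remove [qil] add [ibphm,ruhh] -> 9 lines: tuuj pej plqrn gqob weeco ibphm ruhh yhb cet
Hunk 5: at line 1 remove [plqrn] add [dbl,gnqka,oytl] -> 11 lines: tuuj pej dbl gnqka oytl gqob weeco ibphm ruhh yhb cet
Hunk 6: at line 7 remove [ibphm,ruhh,yhb] add [fihz] -> 9 lines: tuuj pej dbl gnqka oytl gqob weeco fihz cet
Hunk 7: at line 3 remove [oytl,gqob,weeco] add [csefi,jpd] -> 8 lines: tuuj pej dbl gnqka csefi jpd fihz cet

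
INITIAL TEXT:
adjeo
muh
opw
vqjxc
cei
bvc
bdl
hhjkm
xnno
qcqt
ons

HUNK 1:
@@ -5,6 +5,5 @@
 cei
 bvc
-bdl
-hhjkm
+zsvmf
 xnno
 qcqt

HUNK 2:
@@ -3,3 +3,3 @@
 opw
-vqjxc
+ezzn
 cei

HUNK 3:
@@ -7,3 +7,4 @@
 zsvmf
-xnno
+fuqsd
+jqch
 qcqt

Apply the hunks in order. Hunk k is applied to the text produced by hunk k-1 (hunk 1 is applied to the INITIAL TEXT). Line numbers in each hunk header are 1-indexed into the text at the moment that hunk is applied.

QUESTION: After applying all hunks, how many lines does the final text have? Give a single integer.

Hunk 1: at line 5 remove [bdl,hhjkm] add [zsvmf] -> 10 lines: adjeo muh opw vqjxc cei bvc zsvmf xnno qcqt ons
Hunk 2: at line 3 remove [vqjxc] add [ezzn] -> 10 lines: adjeo muh opw ezzn cei bvc zsvmf xnno qcqt ons
Hunk 3: at line 7 remove [xnno] add [fuqsd,jqch] -> 11 lines: adjeo muh opw ezzn cei bvc zsvmf fuqsd jqch qcqt ons
Final line count: 11

Answer: 11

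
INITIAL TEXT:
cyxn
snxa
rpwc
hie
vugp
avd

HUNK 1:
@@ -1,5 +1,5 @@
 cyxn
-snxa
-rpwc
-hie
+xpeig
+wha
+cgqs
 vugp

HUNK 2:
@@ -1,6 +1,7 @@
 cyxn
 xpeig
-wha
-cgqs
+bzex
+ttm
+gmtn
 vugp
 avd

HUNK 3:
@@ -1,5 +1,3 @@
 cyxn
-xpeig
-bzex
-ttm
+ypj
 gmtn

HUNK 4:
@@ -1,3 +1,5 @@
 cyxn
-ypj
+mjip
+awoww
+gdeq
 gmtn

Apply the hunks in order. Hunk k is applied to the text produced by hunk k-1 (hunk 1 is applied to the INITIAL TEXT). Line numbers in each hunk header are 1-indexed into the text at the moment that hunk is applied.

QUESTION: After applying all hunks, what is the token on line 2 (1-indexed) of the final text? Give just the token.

Hunk 1: at line 1 remove [snxa,rpwc,hie] add [xpeig,wha,cgqs] -> 6 lines: cyxn xpeig wha cgqs vugp avd
Hunk 2: at line 1 remove [wha,cgqs] add [bzex,ttm,gmtn] -> 7 lines: cyxn xpeig bzex ttm gmtn vugp avd
Hunk 3: at line 1 remove [xpeig,bzex,ttm] add [ypj] -> 5 lines: cyxn ypj gmtn vugp avd
Hunk 4: at line 1 remove [ypj] add [mjip,awoww,gdeq] -> 7 lines: cyxn mjip awoww gdeq gmtn vugp avd
Final line 2: mjip

Answer: mjip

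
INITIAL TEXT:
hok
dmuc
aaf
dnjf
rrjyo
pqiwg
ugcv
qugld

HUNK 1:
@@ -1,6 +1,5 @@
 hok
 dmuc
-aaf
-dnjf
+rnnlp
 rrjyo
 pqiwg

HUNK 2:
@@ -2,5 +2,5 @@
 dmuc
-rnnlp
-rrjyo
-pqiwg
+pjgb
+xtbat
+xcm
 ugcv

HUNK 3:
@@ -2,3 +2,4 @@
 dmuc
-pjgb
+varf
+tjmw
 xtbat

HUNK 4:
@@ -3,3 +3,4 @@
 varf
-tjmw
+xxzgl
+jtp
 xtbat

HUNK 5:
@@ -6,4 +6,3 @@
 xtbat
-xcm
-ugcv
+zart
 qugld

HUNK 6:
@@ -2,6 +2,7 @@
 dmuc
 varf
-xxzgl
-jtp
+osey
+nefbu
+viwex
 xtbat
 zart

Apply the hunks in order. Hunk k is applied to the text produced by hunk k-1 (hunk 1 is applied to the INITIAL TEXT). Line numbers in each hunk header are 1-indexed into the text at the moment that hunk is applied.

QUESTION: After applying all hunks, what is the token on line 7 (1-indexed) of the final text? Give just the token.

Hunk 1: at line 1 remove [aaf,dnjf] add [rnnlp] -> 7 lines: hok dmuc rnnlp rrjyo pqiwg ugcv qugld
Hunk 2: at line 2 remove [rnnlp,rrjyo,pqiwg] add [pjgb,xtbat,xcm] -> 7 lines: hok dmuc pjgb xtbat xcm ugcv qugld
Hunk 3: at line 2 remove [pjgb] add [varf,tjmw] -> 8 lines: hok dmuc varf tjmw xtbat xcm ugcv qugld
Hunk 4: at line 3 remove [tjmw] add [xxzgl,jtp] -> 9 lines: hok dmuc varf xxzgl jtp xtbat xcm ugcv qugld
Hunk 5: at line 6 remove [xcm,ugcv] add [zart] -> 8 lines: hok dmuc varf xxzgl jtp xtbat zart qugld
Hunk 6: at line 2 remove [xxzgl,jtp] add [osey,nefbu,viwex] -> 9 lines: hok dmuc varf osey nefbu viwex xtbat zart qugld
Final line 7: xtbat

Answer: xtbat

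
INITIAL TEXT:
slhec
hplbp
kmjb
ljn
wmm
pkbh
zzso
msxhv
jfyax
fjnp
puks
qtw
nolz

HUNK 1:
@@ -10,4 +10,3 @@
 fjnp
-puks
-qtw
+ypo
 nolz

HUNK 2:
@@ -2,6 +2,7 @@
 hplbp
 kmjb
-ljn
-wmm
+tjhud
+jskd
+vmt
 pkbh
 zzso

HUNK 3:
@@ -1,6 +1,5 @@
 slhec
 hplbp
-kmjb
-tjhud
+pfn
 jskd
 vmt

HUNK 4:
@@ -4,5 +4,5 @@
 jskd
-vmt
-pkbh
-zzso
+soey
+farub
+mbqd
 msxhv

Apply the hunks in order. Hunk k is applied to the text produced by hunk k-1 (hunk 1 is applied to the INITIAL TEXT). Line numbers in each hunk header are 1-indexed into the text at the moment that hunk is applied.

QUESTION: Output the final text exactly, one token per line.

Hunk 1: at line 10 remove [puks,qtw] add [ypo] -> 12 lines: slhec hplbp kmjb ljn wmm pkbh zzso msxhv jfyax fjnp ypo nolz
Hunk 2: at line 2 remove [ljn,wmm] add [tjhud,jskd,vmt] -> 13 lines: slhec hplbp kmjb tjhud jskd vmt pkbh zzso msxhv jfyax fjnp ypo nolz
Hunk 3: at line 1 remove [kmjb,tjhud] add [pfn] -> 12 lines: slhec hplbp pfn jskd vmt pkbh zzso msxhv jfyax fjnp ypo nolz
Hunk 4: at line 4 remove [vmt,pkbh,zzso] add [soey,farub,mbqd] -> 12 lines: slhec hplbp pfn jskd soey farub mbqd msxhv jfyax fjnp ypo nolz

Answer: slhec
hplbp
pfn
jskd
soey
farub
mbqd
msxhv
jfyax
fjnp
ypo
nolz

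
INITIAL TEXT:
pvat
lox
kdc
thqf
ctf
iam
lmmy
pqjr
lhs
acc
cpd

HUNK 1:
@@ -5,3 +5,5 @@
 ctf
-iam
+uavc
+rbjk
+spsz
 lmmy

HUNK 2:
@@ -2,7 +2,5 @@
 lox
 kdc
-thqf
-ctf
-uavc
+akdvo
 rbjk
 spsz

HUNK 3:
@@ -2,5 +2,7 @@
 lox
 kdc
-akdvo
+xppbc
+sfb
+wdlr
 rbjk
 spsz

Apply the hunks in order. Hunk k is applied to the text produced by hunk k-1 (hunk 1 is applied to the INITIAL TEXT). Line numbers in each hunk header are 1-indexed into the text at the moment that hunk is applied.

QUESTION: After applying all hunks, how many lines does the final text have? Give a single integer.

Answer: 13

Derivation:
Hunk 1: at line 5 remove [iam] add [uavc,rbjk,spsz] -> 13 lines: pvat lox kdc thqf ctf uavc rbjk spsz lmmy pqjr lhs acc cpd
Hunk 2: at line 2 remove [thqf,ctf,uavc] add [akdvo] -> 11 lines: pvat lox kdc akdvo rbjk spsz lmmy pqjr lhs acc cpd
Hunk 3: at line 2 remove [akdvo] add [xppbc,sfb,wdlr] -> 13 lines: pvat lox kdc xppbc sfb wdlr rbjk spsz lmmy pqjr lhs acc cpd
Final line count: 13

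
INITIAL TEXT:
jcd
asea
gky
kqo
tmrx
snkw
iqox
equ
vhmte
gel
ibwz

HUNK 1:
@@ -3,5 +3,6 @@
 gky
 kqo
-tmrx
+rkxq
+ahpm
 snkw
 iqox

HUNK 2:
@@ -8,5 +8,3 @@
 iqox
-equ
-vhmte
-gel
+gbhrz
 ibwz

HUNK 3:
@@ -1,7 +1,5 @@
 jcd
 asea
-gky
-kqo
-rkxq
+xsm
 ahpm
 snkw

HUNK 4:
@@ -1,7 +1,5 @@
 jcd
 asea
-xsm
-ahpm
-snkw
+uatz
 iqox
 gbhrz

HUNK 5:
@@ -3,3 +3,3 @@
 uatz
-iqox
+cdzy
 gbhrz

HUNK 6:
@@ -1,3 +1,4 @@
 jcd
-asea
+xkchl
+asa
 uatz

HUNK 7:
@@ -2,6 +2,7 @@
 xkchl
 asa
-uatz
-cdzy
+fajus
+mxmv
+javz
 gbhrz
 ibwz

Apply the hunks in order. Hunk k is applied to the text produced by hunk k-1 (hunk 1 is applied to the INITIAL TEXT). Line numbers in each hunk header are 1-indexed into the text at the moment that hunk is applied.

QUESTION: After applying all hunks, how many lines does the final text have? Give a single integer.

Hunk 1: at line 3 remove [tmrx] add [rkxq,ahpm] -> 12 lines: jcd asea gky kqo rkxq ahpm snkw iqox equ vhmte gel ibwz
Hunk 2: at line 8 remove [equ,vhmte,gel] add [gbhrz] -> 10 lines: jcd asea gky kqo rkxq ahpm snkw iqox gbhrz ibwz
Hunk 3: at line 1 remove [gky,kqo,rkxq] add [xsm] -> 8 lines: jcd asea xsm ahpm snkw iqox gbhrz ibwz
Hunk 4: at line 1 remove [xsm,ahpm,snkw] add [uatz] -> 6 lines: jcd asea uatz iqox gbhrz ibwz
Hunk 5: at line 3 remove [iqox] add [cdzy] -> 6 lines: jcd asea uatz cdzy gbhrz ibwz
Hunk 6: at line 1 remove [asea] add [xkchl,asa] -> 7 lines: jcd xkchl asa uatz cdzy gbhrz ibwz
Hunk 7: at line 2 remove [uatz,cdzy] add [fajus,mxmv,javz] -> 8 lines: jcd xkchl asa fajus mxmv javz gbhrz ibwz
Final line count: 8

Answer: 8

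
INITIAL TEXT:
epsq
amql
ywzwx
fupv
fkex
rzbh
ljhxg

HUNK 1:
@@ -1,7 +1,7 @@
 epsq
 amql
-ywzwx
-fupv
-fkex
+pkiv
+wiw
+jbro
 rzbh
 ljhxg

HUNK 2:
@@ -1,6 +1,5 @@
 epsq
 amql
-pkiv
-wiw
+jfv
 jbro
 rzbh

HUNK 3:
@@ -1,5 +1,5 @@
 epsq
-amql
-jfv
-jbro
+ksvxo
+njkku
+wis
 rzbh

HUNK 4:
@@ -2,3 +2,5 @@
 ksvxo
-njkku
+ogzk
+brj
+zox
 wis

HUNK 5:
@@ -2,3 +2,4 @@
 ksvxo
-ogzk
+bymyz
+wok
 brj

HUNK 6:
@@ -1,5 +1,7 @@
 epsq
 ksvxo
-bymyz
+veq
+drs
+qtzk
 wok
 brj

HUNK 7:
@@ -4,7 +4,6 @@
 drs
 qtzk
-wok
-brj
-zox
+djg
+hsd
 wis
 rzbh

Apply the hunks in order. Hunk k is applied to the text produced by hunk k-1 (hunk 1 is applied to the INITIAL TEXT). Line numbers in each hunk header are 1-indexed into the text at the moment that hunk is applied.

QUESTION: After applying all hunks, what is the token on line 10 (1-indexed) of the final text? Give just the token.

Hunk 1: at line 1 remove [ywzwx,fupv,fkex] add [pkiv,wiw,jbro] -> 7 lines: epsq amql pkiv wiw jbro rzbh ljhxg
Hunk 2: at line 1 remove [pkiv,wiw] add [jfv] -> 6 lines: epsq amql jfv jbro rzbh ljhxg
Hunk 3: at line 1 remove [amql,jfv,jbro] add [ksvxo,njkku,wis] -> 6 lines: epsq ksvxo njkku wis rzbh ljhxg
Hunk 4: at line 2 remove [njkku] add [ogzk,brj,zox] -> 8 lines: epsq ksvxo ogzk brj zox wis rzbh ljhxg
Hunk 5: at line 2 remove [ogzk] add [bymyz,wok] -> 9 lines: epsq ksvxo bymyz wok brj zox wis rzbh ljhxg
Hunk 6: at line 1 remove [bymyz] add [veq,drs,qtzk] -> 11 lines: epsq ksvxo veq drs qtzk wok brj zox wis rzbh ljhxg
Hunk 7: at line 4 remove [wok,brj,zox] add [djg,hsd] -> 10 lines: epsq ksvxo veq drs qtzk djg hsd wis rzbh ljhxg
Final line 10: ljhxg

Answer: ljhxg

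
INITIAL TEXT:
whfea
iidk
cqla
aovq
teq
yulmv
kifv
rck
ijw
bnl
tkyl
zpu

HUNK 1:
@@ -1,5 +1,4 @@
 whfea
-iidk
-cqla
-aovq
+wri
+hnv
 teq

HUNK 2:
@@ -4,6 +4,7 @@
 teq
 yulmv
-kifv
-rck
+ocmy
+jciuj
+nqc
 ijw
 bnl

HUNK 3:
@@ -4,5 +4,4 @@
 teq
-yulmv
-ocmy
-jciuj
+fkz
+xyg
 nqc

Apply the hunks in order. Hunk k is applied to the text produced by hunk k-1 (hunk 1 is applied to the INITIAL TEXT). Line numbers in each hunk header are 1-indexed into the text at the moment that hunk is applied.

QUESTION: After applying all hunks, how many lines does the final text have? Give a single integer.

Hunk 1: at line 1 remove [iidk,cqla,aovq] add [wri,hnv] -> 11 lines: whfea wri hnv teq yulmv kifv rck ijw bnl tkyl zpu
Hunk 2: at line 4 remove [kifv,rck] add [ocmy,jciuj,nqc] -> 12 lines: whfea wri hnv teq yulmv ocmy jciuj nqc ijw bnl tkyl zpu
Hunk 3: at line 4 remove [yulmv,ocmy,jciuj] add [fkz,xyg] -> 11 lines: whfea wri hnv teq fkz xyg nqc ijw bnl tkyl zpu
Final line count: 11

Answer: 11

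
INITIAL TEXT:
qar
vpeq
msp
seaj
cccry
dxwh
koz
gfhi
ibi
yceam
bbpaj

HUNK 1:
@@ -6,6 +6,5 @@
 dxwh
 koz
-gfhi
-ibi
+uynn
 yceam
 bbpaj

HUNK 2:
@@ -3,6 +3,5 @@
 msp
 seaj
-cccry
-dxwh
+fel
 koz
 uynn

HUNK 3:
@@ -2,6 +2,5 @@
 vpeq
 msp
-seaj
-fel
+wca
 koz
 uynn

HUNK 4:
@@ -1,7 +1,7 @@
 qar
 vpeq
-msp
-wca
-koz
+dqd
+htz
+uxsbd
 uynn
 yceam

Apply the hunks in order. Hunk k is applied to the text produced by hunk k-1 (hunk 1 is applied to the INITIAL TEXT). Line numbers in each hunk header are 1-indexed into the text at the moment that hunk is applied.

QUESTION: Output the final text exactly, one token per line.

Hunk 1: at line 6 remove [gfhi,ibi] add [uynn] -> 10 lines: qar vpeq msp seaj cccry dxwh koz uynn yceam bbpaj
Hunk 2: at line 3 remove [cccry,dxwh] add [fel] -> 9 lines: qar vpeq msp seaj fel koz uynn yceam bbpaj
Hunk 3: at line 2 remove [seaj,fel] add [wca] -> 8 lines: qar vpeq msp wca koz uynn yceam bbpaj
Hunk 4: at line 1 remove [msp,wca,koz] add [dqd,htz,uxsbd] -> 8 lines: qar vpeq dqd htz uxsbd uynn yceam bbpaj

Answer: qar
vpeq
dqd
htz
uxsbd
uynn
yceam
bbpaj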